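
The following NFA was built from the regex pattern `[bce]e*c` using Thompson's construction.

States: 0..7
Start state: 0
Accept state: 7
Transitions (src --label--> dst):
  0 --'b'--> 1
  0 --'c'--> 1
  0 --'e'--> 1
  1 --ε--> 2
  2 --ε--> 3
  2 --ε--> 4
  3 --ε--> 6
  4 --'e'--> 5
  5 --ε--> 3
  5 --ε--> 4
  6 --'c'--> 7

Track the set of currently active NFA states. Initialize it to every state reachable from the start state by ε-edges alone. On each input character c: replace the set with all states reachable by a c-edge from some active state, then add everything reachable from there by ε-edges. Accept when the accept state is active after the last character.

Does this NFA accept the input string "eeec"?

initial (ε-close {0}): {0}
'e' @ 1: {1,2,3,4,6}
'e' @ 2: {3,4,5,6}
'e' @ 3: {3,4,5,6}
'c' @ 4: {7}  (accept∈set)
final: {7}; accept 7 in set

Answer: ACCEPT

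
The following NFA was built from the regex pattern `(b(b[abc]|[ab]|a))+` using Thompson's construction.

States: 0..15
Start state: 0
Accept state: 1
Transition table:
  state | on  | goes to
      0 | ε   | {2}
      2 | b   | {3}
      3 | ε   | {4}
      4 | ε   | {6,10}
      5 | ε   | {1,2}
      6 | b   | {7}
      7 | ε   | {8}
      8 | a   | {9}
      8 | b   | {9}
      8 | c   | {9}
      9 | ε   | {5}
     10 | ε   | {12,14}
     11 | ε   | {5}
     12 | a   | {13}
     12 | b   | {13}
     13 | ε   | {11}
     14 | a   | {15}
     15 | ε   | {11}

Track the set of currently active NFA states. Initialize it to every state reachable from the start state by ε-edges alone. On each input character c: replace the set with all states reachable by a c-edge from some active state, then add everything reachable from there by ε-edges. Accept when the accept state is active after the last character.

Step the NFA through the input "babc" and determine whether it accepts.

Answer: REJECT

Derivation:
S₀ = ε-closure({0}) = {0,2}
'b' @ 1: {3,4,6,10,12,14}
'a' @ 2: {1,2,5,11,13,15}  [accepting]
'b' @ 3: {3,4,6,10,12,14}
'c' @ 4: {}  — dead — no transitions
after full input: {}  (accept=1 not in)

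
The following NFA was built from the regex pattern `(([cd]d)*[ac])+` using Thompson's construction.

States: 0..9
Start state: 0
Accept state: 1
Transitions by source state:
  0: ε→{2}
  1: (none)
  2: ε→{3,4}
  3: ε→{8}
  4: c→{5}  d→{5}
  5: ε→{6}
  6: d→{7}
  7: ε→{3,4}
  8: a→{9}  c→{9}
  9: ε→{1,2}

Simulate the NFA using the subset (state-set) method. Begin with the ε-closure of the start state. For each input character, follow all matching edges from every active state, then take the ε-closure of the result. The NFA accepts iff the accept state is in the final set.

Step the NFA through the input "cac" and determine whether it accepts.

Answer: ACCEPT

Derivation:
initial (ε-close {0}): {0,2,3,4,8}
'c' @ 1: {1,2,3,4,5,6,8,9}  ✓accept
'a' @ 2: {1,2,3,4,8,9}  ✓accept
'c' @ 3: {1,2,3,4,5,6,8,9}  ✓accept
final: {1,2,3,4,5,6,8,9}; accept 1 in set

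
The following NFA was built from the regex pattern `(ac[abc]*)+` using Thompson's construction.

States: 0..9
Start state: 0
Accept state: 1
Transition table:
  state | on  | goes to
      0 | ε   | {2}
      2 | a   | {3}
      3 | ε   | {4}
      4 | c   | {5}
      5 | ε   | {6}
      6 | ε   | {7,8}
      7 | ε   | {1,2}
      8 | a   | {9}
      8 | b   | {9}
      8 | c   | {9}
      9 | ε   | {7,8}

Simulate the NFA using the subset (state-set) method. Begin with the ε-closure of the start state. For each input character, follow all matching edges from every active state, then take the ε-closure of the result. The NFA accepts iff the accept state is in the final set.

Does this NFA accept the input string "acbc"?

Answer: ACCEPT

Trace:
start: ε-closure({0}) = {0,2}
'a' @ 1: {3,4}
'c' @ 2: {1,2,5,6,7,8}  [accepting]
'b' @ 3: {1,2,7,8,9}  [accepting]
'c' @ 4: {1,2,7,8,9}  [accepting]
after full input: {1,2,7,8,9}  (accept=1 in)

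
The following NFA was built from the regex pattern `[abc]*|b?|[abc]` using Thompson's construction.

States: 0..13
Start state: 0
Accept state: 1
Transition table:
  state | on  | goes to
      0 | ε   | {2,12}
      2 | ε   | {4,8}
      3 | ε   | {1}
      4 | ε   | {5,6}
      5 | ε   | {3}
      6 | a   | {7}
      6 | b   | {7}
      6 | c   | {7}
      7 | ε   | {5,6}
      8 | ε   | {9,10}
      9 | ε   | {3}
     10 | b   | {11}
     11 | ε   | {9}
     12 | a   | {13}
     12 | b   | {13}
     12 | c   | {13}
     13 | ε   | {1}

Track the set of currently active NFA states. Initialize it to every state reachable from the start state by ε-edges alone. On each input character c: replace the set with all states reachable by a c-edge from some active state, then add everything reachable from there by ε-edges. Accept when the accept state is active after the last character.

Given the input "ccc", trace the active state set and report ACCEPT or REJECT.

Answer: ACCEPT

Derivation:
initial (ε-close {0}): {0,1,2,3,4,5,6,8,9,10,12}
'c' @ 1: {1,3,5,6,7,13}  ✓accept
'c' @ 2: {1,3,5,6,7}  ✓accept
'c' @ 3: {1,3,5,6,7}  ✓accept
after full input: {1,3,5,6,7}  (accept=1 in)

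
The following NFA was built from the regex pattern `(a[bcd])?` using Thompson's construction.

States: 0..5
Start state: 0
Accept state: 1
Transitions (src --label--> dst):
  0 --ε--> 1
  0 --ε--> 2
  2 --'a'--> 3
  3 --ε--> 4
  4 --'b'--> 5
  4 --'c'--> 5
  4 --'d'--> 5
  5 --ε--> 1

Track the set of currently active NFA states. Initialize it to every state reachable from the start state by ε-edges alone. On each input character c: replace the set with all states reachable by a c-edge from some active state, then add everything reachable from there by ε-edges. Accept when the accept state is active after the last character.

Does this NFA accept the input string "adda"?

Answer: REJECT

Steps:
start: ε-closure({0}) = {0,1,2}
'a' @ 1: {3,4}
'd' @ 2: {1,5}  (accept∈set)
'd' @ 3: {}  — state set empty
rest 'a' ignored (set empty)
final: {}; accept 1 not in set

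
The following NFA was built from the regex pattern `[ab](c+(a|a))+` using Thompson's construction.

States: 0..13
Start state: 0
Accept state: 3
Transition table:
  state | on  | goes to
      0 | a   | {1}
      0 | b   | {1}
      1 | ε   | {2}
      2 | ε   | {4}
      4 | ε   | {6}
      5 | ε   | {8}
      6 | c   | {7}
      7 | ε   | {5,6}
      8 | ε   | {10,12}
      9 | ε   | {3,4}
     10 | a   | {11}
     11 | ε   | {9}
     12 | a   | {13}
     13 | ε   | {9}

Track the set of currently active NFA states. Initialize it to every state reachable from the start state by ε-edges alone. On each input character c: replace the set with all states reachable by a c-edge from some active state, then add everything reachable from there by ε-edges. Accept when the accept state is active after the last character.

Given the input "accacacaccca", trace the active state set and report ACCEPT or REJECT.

S₀ = ε-closure({0}) = {0}
'a' @ 1: {1,2,4,6}
'c' @ 2: {5,6,7,8,10,12}
'c' @ 3: {5,6,7,8,10,12}
'a' @ 4: {3,4,6,9,11,13}  (accept∈set)
'c' @ 5: {5,6,7,8,10,12}
'a' @ 6: {3,4,6,9,11,13}  (accept∈set)
'c' @ 7: {5,6,7,8,10,12}
'a' @ 8: {3,4,6,9,11,13}  (accept∈set)
'c' @ 9: {5,6,7,8,10,12}
'c' @ 10: {5,6,7,8,10,12}
'c' @ 11: {5,6,7,8,10,12}
'a' @ 12: {3,4,6,9,11,13}  (accept∈set)
after full input: {3,4,6,9,11,13}  (accept=3 in)

Answer: ACCEPT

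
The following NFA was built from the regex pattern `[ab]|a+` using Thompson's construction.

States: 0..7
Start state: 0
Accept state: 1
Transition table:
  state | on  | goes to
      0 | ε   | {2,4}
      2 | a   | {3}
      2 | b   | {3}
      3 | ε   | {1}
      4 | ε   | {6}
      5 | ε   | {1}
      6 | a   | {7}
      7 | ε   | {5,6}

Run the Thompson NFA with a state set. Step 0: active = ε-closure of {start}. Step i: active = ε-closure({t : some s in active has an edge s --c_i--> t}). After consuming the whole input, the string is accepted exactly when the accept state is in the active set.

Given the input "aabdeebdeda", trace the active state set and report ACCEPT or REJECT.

Answer: REJECT

Trace:
initial (ε-close {0}): {0,2,4,6}
'a' @ 1: {1,3,5,6,7}  ✓accept
'a' @ 2: {1,5,6,7}  ✓accept
'b' @ 3: {}  — no active states
rest 'deebdeda' ignored (set empty)
after full input: {}  (accept=1 not in)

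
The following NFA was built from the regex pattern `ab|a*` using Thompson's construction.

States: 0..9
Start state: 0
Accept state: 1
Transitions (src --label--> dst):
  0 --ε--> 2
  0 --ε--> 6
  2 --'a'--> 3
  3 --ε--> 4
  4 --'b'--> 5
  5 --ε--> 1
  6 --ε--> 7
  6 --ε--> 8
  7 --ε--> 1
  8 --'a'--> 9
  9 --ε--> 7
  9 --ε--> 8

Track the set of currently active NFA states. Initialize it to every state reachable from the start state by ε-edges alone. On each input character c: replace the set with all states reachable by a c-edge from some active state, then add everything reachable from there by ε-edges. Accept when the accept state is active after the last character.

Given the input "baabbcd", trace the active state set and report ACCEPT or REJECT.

Answer: REJECT

Trace:
initial (ε-close {0}): {0,1,2,6,7,8}
'b' @ 1: {}  — state set empty
rest 'aabbcd' ignored (set empty)
end set {} — state 1 not in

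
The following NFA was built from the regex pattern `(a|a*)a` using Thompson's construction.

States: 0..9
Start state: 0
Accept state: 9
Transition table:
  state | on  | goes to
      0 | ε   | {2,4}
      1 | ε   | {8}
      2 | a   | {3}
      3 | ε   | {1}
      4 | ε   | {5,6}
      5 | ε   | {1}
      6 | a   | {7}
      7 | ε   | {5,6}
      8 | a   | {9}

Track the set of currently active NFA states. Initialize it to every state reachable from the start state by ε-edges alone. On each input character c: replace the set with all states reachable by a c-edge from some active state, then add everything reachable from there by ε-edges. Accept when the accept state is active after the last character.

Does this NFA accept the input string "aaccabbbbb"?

Answer: REJECT

Steps:
S₀ = ε-closure({0}) = {0,1,2,4,5,6,8}
'a' @ 1: {1,3,5,6,7,8,9}  (accept∈set)
'a' @ 2: {1,5,6,7,8,9}  (accept∈set)
'c' @ 3: {}  — dead — no transitions
rest 'cabbbbb' ignored (set empty)
end set {} — state 9 not in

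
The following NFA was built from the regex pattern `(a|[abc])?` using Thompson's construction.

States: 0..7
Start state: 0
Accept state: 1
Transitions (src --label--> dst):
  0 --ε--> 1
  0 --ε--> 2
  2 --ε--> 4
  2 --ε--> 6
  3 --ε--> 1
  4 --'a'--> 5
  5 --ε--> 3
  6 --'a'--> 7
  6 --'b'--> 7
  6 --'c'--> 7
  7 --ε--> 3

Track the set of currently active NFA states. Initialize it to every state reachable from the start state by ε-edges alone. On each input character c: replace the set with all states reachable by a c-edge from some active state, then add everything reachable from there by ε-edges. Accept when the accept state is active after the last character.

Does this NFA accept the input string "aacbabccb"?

Answer: REJECT

Trace:
S₀ = ε-closure({0}) = {0,1,2,4,6}
'a' @ 1: {1,3,5,7}  ✓accept
'a' @ 2: {}  — dead — no transitions
rest 'cbabccb' ignored (set empty)
final: {}; accept 1 not in set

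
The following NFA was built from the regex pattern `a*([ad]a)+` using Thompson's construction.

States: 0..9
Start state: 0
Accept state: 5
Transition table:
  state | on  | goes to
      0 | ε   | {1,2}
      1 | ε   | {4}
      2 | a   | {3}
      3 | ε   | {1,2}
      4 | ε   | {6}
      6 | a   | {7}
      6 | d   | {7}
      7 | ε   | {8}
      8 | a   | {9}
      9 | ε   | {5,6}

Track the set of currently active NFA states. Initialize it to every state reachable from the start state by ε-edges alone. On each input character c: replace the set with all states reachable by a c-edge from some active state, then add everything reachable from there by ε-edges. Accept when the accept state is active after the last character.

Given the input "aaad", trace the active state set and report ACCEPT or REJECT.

initial (ε-close {0}): {0,1,2,4,6}
'a' @ 1: {1,2,3,4,6,7,8}
'a' @ 2: {1,2,3,4,5,6,7,8,9}  [accepting]
'a' @ 3: {1,2,3,4,5,6,7,8,9}  [accepting]
'd' @ 4: {7,8}
final: {7,8}; accept 5 not in set

Answer: REJECT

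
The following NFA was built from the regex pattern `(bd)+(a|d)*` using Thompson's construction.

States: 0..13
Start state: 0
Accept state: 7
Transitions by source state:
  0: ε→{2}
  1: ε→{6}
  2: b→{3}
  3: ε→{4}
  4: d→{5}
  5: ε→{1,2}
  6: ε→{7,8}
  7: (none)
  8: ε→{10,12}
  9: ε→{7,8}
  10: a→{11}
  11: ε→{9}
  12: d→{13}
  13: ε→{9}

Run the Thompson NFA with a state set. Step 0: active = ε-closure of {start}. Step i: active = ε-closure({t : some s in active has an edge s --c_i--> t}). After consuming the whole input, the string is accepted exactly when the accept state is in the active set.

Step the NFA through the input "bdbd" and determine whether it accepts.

start: ε-closure({0}) = {0,2}
'b' @ 1: {3,4}
'd' @ 2: {1,2,5,6,7,8,10,12}  [accepting]
'b' @ 3: {3,4}
'd' @ 4: {1,2,5,6,7,8,10,12}  [accepting]
final: {1,2,5,6,7,8,10,12}; accept 7 in set

Answer: ACCEPT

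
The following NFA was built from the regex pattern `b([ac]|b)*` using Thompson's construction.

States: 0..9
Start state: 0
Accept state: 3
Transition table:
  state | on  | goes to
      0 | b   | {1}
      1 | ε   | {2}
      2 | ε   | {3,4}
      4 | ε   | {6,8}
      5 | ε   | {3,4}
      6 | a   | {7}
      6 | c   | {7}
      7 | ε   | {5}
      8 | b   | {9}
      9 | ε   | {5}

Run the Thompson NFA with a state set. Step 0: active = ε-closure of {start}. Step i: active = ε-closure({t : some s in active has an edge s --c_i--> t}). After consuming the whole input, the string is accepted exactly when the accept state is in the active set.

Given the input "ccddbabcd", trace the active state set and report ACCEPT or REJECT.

Answer: REJECT

Derivation:
initial (ε-close {0}): {0}
'c' @ 1: {}  — state set empty
rest 'cddbabcd' ignored (set empty)
after full input: {}  (accept=3 not in)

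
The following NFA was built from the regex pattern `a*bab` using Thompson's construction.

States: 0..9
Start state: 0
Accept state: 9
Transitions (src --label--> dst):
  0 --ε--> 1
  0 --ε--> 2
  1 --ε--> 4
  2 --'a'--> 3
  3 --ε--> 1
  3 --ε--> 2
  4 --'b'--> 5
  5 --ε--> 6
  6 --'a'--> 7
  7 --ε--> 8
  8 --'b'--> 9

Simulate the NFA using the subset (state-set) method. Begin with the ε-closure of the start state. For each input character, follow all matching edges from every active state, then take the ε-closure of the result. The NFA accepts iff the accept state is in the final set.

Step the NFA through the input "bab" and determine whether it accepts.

start: ε-closure({0}) = {0,1,2,4}
'b' @ 1: {5,6}
'a' @ 2: {7,8}
'b' @ 3: {9}  ✓accept
final: {9}; accept 9 in set

Answer: ACCEPT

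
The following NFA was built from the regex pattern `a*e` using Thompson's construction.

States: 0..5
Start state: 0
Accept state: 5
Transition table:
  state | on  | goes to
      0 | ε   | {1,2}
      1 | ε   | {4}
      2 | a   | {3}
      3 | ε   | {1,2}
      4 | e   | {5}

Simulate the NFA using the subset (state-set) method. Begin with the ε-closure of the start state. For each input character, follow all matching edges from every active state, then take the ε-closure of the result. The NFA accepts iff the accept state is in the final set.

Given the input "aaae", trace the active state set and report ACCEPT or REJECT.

start: ε-closure({0}) = {0,1,2,4}
'a' @ 1: {1,2,3,4}
'a' @ 2: {1,2,3,4}
'a' @ 3: {1,2,3,4}
'e' @ 4: {5}  (accept∈set)
after full input: {5}  (accept=5 in)

Answer: ACCEPT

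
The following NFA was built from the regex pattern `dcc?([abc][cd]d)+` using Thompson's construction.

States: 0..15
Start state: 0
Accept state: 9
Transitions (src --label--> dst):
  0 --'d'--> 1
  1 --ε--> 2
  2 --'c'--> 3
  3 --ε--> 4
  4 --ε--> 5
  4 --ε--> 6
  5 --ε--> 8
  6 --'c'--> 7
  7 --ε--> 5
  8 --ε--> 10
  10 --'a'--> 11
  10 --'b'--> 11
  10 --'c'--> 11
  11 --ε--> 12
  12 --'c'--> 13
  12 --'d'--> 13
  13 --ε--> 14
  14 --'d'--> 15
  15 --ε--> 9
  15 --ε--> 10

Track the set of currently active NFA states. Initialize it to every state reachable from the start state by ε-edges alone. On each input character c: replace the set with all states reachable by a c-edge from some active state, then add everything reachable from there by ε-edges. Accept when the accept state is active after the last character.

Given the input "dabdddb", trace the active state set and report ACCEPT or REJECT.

S₀ = ε-closure({0}) = {0}
'd' @ 1: {1,2}
'a' @ 2: {}  — dead — no transitions
rest 'bdddb' ignored (set empty)
final: {}; accept 9 not in set

Answer: REJECT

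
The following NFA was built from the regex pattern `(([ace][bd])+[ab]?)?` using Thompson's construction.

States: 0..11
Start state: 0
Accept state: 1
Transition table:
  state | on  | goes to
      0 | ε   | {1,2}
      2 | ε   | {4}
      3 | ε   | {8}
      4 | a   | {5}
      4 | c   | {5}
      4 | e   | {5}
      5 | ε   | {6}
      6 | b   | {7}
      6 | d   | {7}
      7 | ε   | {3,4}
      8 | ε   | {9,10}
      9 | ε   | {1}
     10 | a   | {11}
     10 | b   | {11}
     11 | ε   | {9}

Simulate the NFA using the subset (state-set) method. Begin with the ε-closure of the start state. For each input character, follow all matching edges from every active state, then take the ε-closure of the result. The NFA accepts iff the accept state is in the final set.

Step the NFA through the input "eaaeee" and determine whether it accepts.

Answer: REJECT

Trace:
initial (ε-close {0}): {0,1,2,4}
'e' @ 1: {5,6}
'a' @ 2: {}  — dead — no transitions
rest 'aeee' ignored (set empty)
after full input: {}  (accept=1 not in)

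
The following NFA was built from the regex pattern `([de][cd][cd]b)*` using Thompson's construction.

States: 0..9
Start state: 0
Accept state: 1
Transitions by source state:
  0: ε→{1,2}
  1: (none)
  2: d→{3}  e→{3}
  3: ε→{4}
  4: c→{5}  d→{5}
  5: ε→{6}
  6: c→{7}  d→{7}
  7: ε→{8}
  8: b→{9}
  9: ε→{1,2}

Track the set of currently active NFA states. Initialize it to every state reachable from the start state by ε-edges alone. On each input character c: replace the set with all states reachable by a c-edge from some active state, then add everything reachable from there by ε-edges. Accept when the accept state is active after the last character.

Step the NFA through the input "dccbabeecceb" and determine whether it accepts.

Answer: REJECT

Derivation:
start: ε-closure({0}) = {0,1,2}
'd' @ 1: {3,4}
'c' @ 2: {5,6}
'c' @ 3: {7,8}
'b' @ 4: {1,2,9}  [accepting]
'a' @ 5: {}  — dead — no transitions
rest 'beecceb' ignored (set empty)
end set {} — state 1 not in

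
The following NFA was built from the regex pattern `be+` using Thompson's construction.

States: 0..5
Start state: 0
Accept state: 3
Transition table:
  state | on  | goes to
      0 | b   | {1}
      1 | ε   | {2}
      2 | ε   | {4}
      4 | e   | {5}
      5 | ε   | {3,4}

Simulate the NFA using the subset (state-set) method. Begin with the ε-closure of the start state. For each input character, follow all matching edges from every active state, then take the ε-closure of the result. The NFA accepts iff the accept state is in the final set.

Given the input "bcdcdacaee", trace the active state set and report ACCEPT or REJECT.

start: ε-closure({0}) = {0}
'b' @ 1: {1,2,4}
'c' @ 2: {}  — dead — no transitions
rest 'dcdacaee' ignored (set empty)
after full input: {}  (accept=3 not in)

Answer: REJECT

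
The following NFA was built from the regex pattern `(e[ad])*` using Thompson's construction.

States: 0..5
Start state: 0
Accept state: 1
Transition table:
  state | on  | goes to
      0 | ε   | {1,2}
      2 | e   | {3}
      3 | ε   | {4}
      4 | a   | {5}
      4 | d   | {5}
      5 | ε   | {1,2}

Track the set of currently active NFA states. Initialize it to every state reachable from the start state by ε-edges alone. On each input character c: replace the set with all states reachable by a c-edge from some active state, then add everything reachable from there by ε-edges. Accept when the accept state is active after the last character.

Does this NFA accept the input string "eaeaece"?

Answer: REJECT

Steps:
initial (ε-close {0}): {0,1,2}
'e' @ 1: {3,4}
'a' @ 2: {1,2,5}  [accepting]
'e' @ 3: {3,4}
'a' @ 4: {1,2,5}  [accepting]
'e' @ 5: {3,4}
'c' @ 6: {}  — no active states
rest 'e' ignored (set empty)
after full input: {}  (accept=1 not in)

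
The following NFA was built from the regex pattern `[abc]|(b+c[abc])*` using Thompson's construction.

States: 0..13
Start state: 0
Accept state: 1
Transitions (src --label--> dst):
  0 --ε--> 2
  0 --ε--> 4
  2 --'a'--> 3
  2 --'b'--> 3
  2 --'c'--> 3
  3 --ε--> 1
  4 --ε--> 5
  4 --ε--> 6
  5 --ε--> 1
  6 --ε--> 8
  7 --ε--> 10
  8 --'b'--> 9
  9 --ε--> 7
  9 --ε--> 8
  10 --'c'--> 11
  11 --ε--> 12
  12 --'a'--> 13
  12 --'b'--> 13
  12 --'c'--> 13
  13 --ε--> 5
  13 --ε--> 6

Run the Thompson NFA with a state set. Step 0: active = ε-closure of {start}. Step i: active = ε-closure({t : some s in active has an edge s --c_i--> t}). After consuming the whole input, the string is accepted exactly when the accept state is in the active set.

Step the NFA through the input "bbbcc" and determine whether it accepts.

Answer: ACCEPT

Trace:
initial (ε-close {0}): {0,1,2,4,5,6,8}
'b' @ 1: {1,3,7,8,9,10}  (accept∈set)
'b' @ 2: {7,8,9,10}
'b' @ 3: {7,8,9,10}
'c' @ 4: {11,12}
'c' @ 5: {1,5,6,8,13}  (accept∈set)
end set {1,5,6,8,13} — state 1 in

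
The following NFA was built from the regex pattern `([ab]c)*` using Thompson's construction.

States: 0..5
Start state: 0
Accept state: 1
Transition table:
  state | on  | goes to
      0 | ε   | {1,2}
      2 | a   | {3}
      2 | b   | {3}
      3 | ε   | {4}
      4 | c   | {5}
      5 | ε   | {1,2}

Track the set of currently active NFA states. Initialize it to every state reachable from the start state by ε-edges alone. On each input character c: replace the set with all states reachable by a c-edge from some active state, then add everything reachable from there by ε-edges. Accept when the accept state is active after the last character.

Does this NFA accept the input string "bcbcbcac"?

initial (ε-close {0}): {0,1,2}
'b' @ 1: {3,4}
'c' @ 2: {1,2,5}  [accepting]
'b' @ 3: {3,4}
'c' @ 4: {1,2,5}  [accepting]
'b' @ 5: {3,4}
'c' @ 6: {1,2,5}  [accepting]
'a' @ 7: {3,4}
'c' @ 8: {1,2,5}  [accepting]
end set {1,2,5} — state 1 in

Answer: ACCEPT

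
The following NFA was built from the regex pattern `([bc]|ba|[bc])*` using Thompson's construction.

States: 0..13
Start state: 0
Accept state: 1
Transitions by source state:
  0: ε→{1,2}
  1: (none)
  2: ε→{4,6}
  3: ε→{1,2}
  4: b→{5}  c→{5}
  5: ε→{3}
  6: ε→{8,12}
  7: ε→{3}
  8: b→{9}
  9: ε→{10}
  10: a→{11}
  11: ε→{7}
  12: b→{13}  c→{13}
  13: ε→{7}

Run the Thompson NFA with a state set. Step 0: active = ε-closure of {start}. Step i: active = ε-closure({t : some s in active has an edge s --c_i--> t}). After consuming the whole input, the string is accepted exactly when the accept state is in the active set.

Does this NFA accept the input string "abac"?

initial (ε-close {0}): {0,1,2,4,6,8,12}
'a' @ 1: {}  — dead — no transitions
rest 'bac' ignored (set empty)
final: {}; accept 1 not in set

Answer: REJECT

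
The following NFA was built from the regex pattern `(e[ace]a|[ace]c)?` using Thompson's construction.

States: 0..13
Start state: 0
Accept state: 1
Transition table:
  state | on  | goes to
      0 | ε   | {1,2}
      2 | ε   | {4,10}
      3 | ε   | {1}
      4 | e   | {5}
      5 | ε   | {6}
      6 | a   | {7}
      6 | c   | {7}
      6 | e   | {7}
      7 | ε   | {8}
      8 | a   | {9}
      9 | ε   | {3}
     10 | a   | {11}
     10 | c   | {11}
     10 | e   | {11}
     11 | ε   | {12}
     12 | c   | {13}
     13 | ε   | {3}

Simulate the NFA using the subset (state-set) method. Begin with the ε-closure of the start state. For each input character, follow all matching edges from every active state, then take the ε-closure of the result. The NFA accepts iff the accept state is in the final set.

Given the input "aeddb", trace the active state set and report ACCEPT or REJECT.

initial (ε-close {0}): {0,1,2,4,10}
'a' @ 1: {11,12}
'e' @ 2: {}  — state set empty
rest 'ddb' ignored (set empty)
after full input: {}  (accept=1 not in)

Answer: REJECT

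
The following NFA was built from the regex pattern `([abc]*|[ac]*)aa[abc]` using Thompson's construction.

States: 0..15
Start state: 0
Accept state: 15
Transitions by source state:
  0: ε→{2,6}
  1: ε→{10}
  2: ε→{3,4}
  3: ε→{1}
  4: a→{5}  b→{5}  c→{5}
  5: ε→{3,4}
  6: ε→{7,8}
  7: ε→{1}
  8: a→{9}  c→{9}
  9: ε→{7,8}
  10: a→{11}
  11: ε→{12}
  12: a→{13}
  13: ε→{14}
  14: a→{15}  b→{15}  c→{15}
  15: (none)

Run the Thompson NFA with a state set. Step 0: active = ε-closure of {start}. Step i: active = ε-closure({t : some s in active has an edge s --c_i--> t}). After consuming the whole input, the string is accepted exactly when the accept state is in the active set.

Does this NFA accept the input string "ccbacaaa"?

S₀ = ε-closure({0}) = {0,1,2,3,4,6,7,8,10}
'c' @ 1: {1,3,4,5,7,8,9,10}
'c' @ 2: {1,3,4,5,7,8,9,10}
'b' @ 3: {1,3,4,5,10}
'a' @ 4: {1,3,4,5,10,11,12}
'c' @ 5: {1,3,4,5,10}
'a' @ 6: {1,3,4,5,10,11,12}
'a' @ 7: {1,3,4,5,10,11,12,13,14}
'a' @ 8: {1,3,4,5,10,11,12,13,14,15}  [accepting]
end set {1,3,4,5,10,11,12,13,14,15} — state 15 in

Answer: ACCEPT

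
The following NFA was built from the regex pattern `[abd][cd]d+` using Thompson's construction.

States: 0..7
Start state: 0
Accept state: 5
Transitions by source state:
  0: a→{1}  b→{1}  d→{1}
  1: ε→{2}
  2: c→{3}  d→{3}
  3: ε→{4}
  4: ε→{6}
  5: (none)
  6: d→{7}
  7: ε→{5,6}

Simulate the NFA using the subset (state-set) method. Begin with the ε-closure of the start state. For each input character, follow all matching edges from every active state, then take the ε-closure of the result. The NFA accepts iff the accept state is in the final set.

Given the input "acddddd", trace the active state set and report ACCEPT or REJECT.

S₀ = ε-closure({0}) = {0}
'a' @ 1: {1,2}
'c' @ 2: {3,4,6}
'd' @ 3: {5,6,7}  [accepting]
'd' @ 4: {5,6,7}  [accepting]
'd' @ 5: {5,6,7}  [accepting]
'd' @ 6: {5,6,7}  [accepting]
'd' @ 7: {5,6,7}  [accepting]
end set {5,6,7} — state 5 in

Answer: ACCEPT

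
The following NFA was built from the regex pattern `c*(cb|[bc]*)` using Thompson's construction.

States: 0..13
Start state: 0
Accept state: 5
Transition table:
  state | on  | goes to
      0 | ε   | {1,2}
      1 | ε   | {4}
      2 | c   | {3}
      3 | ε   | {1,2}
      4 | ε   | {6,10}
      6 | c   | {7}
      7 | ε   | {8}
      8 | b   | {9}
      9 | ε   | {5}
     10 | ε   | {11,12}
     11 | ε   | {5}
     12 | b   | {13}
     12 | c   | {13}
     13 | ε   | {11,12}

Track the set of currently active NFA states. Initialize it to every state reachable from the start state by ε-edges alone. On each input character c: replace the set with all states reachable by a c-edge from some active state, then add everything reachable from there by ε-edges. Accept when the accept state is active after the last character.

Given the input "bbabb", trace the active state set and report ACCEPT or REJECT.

Answer: REJECT

Derivation:
start: ε-closure({0}) = {0,1,2,4,5,6,10,11,12}
'b' @ 1: {5,11,12,13}  [accepting]
'b' @ 2: {5,11,12,13}  [accepting]
'a' @ 3: {}  — state set empty
rest 'bb' ignored (set empty)
final: {}; accept 5 not in set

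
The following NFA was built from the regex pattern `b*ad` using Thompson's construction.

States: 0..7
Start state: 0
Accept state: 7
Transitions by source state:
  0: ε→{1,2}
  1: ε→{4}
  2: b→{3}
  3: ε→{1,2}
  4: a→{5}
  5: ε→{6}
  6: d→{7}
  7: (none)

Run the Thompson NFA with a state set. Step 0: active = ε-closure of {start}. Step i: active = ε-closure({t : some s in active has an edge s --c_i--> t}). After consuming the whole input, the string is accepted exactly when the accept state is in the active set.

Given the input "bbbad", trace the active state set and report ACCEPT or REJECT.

Answer: ACCEPT

Derivation:
start: ε-closure({0}) = {0,1,2,4}
'b' @ 1: {1,2,3,4}
'b' @ 2: {1,2,3,4}
'b' @ 3: {1,2,3,4}
'a' @ 4: {5,6}
'd' @ 5: {7}  [accepting]
end set {7} — state 7 in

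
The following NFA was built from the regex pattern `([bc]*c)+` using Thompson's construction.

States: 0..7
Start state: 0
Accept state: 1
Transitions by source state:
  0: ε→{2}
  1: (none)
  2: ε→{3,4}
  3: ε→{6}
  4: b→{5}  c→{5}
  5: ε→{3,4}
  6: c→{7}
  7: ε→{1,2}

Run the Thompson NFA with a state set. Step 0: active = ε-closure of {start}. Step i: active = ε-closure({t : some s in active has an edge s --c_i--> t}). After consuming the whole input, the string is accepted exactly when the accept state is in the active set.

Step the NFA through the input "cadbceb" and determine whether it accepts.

Answer: REJECT

Steps:
S₀ = ε-closure({0}) = {0,2,3,4,6}
'c' @ 1: {1,2,3,4,5,6,7}  [accepting]
'a' @ 2: {}  — no active states
rest 'dbceb' ignored (set empty)
final: {}; accept 1 not in set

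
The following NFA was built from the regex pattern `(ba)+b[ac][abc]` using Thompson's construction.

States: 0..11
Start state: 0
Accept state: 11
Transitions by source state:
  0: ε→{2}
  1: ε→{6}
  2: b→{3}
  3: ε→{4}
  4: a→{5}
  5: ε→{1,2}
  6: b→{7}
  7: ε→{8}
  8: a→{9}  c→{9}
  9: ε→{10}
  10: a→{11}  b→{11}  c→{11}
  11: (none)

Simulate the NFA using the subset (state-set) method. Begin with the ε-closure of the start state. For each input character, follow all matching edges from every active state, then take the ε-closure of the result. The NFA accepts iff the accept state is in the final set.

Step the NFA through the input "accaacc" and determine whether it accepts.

Answer: REJECT

Derivation:
start: ε-closure({0}) = {0,2}
'a' @ 1: {}  — dead — no transitions
rest 'ccaacc' ignored (set empty)
after full input: {}  (accept=11 not in)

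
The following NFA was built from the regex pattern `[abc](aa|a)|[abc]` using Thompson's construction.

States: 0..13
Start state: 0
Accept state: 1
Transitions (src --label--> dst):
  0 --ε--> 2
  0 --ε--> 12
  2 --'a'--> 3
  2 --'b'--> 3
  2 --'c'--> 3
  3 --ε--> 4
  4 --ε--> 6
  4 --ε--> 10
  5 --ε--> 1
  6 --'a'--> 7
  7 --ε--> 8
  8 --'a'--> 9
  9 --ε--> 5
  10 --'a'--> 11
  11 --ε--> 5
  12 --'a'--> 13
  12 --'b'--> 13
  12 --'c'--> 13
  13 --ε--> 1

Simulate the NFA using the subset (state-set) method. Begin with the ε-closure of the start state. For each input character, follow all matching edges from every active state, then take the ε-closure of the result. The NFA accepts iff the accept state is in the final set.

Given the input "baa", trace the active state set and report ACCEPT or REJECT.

Answer: ACCEPT

Derivation:
S₀ = ε-closure({0}) = {0,2,12}
'b' @ 1: {1,3,4,6,10,13}  (accept∈set)
'a' @ 2: {1,5,7,8,11}  (accept∈set)
'a' @ 3: {1,5,9}  (accept∈set)
after full input: {1,5,9}  (accept=1 in)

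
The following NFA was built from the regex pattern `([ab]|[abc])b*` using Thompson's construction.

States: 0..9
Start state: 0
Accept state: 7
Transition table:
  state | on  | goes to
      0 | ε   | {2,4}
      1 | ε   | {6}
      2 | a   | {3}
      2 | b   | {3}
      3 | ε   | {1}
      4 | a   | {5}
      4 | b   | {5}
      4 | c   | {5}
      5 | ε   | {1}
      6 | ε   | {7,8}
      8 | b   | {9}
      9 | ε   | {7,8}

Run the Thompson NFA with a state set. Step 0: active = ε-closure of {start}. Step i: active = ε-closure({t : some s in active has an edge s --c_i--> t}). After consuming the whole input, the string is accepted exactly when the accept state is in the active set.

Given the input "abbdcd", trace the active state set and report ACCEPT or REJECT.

S₀ = ε-closure({0}) = {0,2,4}
'a' @ 1: {1,3,5,6,7,8}  (accept∈set)
'b' @ 2: {7,8,9}  (accept∈set)
'b' @ 3: {7,8,9}  (accept∈set)
'd' @ 4: {}  — state set empty
rest 'cd' ignored (set empty)
end set {} — state 7 not in

Answer: REJECT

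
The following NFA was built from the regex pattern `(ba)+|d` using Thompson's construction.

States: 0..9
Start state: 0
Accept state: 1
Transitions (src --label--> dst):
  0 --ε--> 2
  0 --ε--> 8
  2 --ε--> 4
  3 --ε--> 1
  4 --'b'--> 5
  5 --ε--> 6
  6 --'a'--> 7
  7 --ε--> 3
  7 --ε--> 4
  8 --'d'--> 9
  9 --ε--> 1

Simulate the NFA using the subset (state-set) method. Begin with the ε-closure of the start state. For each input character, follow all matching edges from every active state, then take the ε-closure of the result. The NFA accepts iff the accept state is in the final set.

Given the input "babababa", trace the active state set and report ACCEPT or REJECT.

Answer: ACCEPT

Trace:
start: ε-closure({0}) = {0,2,4,8}
'b' @ 1: {5,6}
'a' @ 2: {1,3,4,7}  [accepting]
'b' @ 3: {5,6}
'a' @ 4: {1,3,4,7}  [accepting]
'b' @ 5: {5,6}
'a' @ 6: {1,3,4,7}  [accepting]
'b' @ 7: {5,6}
'a' @ 8: {1,3,4,7}  [accepting]
after full input: {1,3,4,7}  (accept=1 in)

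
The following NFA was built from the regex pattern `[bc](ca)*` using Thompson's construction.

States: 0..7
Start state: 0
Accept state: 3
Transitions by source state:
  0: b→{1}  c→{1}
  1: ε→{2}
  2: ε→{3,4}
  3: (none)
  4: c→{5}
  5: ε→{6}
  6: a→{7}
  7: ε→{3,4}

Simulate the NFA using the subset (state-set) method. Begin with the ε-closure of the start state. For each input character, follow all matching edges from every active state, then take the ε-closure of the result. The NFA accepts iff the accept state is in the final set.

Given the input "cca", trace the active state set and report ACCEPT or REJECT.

initial (ε-close {0}): {0}
'c' @ 1: {1,2,3,4}  [accepting]
'c' @ 2: {5,6}
'a' @ 3: {3,4,7}  [accepting]
final: {3,4,7}; accept 3 in set

Answer: ACCEPT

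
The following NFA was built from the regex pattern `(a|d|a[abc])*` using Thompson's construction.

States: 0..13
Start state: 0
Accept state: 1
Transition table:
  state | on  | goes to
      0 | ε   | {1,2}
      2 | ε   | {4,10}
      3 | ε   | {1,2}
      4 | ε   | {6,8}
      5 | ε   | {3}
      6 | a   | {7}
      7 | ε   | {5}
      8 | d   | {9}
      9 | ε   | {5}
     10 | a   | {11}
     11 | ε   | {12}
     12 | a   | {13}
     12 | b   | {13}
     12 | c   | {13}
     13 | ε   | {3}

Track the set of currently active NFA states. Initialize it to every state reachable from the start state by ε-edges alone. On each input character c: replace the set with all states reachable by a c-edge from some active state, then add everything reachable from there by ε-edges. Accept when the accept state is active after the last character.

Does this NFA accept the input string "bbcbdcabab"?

Answer: REJECT

Trace:
start: ε-closure({0}) = {0,1,2,4,6,8,10}
'b' @ 1: {}  — no active states
rest 'bcbdcabab' ignored (set empty)
after full input: {}  (accept=1 not in)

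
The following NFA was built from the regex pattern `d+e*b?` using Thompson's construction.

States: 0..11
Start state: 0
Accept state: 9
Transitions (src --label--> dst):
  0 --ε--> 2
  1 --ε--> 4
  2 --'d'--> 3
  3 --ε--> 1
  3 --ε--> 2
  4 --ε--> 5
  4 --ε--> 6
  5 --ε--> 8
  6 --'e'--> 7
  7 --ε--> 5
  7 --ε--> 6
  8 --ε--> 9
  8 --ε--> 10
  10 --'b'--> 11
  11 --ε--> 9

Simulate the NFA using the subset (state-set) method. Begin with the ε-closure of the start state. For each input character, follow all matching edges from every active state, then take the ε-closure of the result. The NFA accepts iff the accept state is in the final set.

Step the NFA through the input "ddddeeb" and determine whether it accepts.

Answer: ACCEPT

Derivation:
start: ε-closure({0}) = {0,2}
'd' @ 1: {1,2,3,4,5,6,8,9,10}  (accept∈set)
'd' @ 2: {1,2,3,4,5,6,8,9,10}  (accept∈set)
'd' @ 3: {1,2,3,4,5,6,8,9,10}  (accept∈set)
'd' @ 4: {1,2,3,4,5,6,8,9,10}  (accept∈set)
'e' @ 5: {5,6,7,8,9,10}  (accept∈set)
'e' @ 6: {5,6,7,8,9,10}  (accept∈set)
'b' @ 7: {9,11}  (accept∈set)
after full input: {9,11}  (accept=9 in)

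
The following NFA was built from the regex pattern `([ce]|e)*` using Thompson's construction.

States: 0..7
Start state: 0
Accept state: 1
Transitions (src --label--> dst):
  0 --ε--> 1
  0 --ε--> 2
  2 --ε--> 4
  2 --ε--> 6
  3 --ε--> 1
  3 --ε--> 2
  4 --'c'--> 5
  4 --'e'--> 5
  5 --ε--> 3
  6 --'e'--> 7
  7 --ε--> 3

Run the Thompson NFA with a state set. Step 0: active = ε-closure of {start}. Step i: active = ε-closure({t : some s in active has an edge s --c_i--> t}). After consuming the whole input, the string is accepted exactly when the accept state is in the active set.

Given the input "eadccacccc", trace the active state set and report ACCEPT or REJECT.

Answer: REJECT

Steps:
start: ε-closure({0}) = {0,1,2,4,6}
'e' @ 1: {1,2,3,4,5,6,7}  ✓accept
'a' @ 2: {}  — state set empty
rest 'dccacccc' ignored (set empty)
end set {} — state 1 not in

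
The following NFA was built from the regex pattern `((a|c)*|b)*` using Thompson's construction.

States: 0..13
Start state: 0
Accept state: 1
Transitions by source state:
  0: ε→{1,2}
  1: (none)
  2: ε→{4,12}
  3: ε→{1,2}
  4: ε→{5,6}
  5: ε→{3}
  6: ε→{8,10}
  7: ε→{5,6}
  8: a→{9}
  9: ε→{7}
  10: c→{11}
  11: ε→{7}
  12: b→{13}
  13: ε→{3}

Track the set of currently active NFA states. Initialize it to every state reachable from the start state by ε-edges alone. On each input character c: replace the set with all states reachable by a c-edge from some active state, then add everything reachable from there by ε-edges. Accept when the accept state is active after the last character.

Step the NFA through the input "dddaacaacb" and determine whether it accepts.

S₀ = ε-closure({0}) = {0,1,2,3,4,5,6,8,10,12}
'd' @ 1: {}  — state set empty
rest 'ddaacaacb' ignored (set empty)
after full input: {}  (accept=1 not in)

Answer: REJECT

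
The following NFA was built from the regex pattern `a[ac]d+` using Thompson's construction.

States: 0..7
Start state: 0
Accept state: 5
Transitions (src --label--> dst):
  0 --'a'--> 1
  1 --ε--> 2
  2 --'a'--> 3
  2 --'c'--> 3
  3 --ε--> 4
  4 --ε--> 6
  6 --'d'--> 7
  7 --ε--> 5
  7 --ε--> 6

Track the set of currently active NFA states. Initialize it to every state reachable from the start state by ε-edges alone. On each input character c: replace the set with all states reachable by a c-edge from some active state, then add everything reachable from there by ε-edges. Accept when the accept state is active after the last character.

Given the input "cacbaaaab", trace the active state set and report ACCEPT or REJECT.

Answer: REJECT

Steps:
S₀ = ε-closure({0}) = {0}
'c' @ 1: {}  — state set empty
rest 'acbaaaab' ignored (set empty)
final: {}; accept 5 not in set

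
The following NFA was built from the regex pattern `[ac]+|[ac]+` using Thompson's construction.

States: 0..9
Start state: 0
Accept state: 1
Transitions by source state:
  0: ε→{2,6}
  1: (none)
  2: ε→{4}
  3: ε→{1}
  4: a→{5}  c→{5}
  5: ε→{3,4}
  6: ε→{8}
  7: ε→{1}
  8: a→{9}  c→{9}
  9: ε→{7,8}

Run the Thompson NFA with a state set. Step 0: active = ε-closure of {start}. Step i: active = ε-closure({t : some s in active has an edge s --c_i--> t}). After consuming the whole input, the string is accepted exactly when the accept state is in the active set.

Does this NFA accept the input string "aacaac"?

Answer: ACCEPT

Trace:
S₀ = ε-closure({0}) = {0,2,4,6,8}
'a' @ 1: {1,3,4,5,7,8,9}  [accepting]
'a' @ 2: {1,3,4,5,7,8,9}  [accepting]
'c' @ 3: {1,3,4,5,7,8,9}  [accepting]
'a' @ 4: {1,3,4,5,7,8,9}  [accepting]
'a' @ 5: {1,3,4,5,7,8,9}  [accepting]
'c' @ 6: {1,3,4,5,7,8,9}  [accepting]
end set {1,3,4,5,7,8,9} — state 1 in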